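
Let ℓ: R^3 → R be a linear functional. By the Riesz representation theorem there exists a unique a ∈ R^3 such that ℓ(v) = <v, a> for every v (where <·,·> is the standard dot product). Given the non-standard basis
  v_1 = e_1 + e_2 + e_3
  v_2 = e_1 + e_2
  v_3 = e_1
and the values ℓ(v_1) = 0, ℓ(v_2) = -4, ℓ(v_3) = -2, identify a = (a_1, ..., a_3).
a = (-2, -2, 4)

Write a = (a_1, ..., a_3) in the standard basis. For each basis vector v_i, ℓ(v_i) = <v_i, a> is a linear equation in the a_j's. Collect the n equations into a matrix system V a = ℓ, where row i of V is v_i (expressed in the standard basis). Since V is invertible (lower-triangular with 1s on the diagonal, up to permutation), solve by back-substitution:
  V =
[[1, 1, 1],
 [1, 1, 0],
 [1, 0, 0]]
  V a = (0, -4, -2)
Solving gives a = (-2, -2, 4).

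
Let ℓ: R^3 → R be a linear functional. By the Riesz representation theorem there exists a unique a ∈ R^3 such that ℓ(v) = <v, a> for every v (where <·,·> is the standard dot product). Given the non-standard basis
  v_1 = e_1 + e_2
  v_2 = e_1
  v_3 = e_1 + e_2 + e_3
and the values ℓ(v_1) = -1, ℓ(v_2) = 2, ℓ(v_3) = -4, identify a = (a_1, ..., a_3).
a = (2, -3, -3)

Write a = (a_1, ..., a_3) in the standard basis. For each basis vector v_i, ℓ(v_i) = <v_i, a> is a linear equation in the a_j's. Collect the n equations into a matrix system V a = ℓ, where row i of V is v_i (expressed in the standard basis). Since V is invertible (lower-triangular with 1s on the diagonal, up to permutation), solve by back-substitution:
  V =
[[1, 1, 0],
 [1, 0, 0],
 [1, 1, 1]]
  V a = (-1, 2, -4)
Solving gives a = (2, -3, -3).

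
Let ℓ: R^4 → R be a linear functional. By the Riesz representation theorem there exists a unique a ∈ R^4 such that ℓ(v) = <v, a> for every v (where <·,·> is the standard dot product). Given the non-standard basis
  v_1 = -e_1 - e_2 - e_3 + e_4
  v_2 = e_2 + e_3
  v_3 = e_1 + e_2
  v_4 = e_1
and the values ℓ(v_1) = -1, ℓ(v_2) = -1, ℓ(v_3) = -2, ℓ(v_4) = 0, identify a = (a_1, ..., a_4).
a = (0, -2, 1, -2)

Write a = (a_1, ..., a_4) in the standard basis. For each basis vector v_i, ℓ(v_i) = <v_i, a> is a linear equation in the a_j's. Collect the n equations into a matrix system V a = ℓ, where row i of V is v_i (expressed in the standard basis). Since V is invertible (lower-triangular with 1s on the diagonal, up to permutation), solve by back-substitution:
  V =
[[-1, -1, -1, 1],
 [0, 1, 1, 0],
 [1, 1, 0, 0],
 [1, 0, 0, 0]]
  V a = (-1, -1, -2, 0)
Solving gives a = (0, -2, 1, -2).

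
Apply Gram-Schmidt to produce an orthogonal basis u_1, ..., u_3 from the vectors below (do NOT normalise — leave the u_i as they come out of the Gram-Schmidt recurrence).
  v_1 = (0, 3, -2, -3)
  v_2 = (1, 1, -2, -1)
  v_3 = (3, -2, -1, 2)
Orthogonal basis:
  u_1 = (0, 3, -2, -3)
  u_2 = (1, -4/11, -12/11, 4/11)
  u_3 = (20/27, 5/27, 5/9, -5/27)

Apply the Gram-Schmidt recurrence
  u_1 = v_1
  u_i = v_i − Σ_{j<i} ((v_i · u_j) / (u_j · u_j)) · u_j.

Step by step this gives:
  u_1 = (0, 3, -2, -3)
  u_2 = (1, -4/11, -12/11, 4/11)
  u_3 = (20/27, 5/27, 5/9, -5/27)

Orthogonality check:
  u_2 · u_1 = 0 (should be 0)
  u_3 · u_1 = 0 (should be 0)
  u_3 · u_2 = 0 (should be 0)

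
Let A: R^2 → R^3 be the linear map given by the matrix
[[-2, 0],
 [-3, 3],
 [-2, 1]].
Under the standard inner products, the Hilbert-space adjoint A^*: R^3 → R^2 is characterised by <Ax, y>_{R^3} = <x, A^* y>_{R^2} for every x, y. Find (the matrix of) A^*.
A^* = A^T =
[[-2, -3, -2],
 [0, 3, 1]]

For real matrices with standard dot products, the defining identity <Ax, y> = <x, A^* y> gives (Ax)^T y = x^T (A^*) y, i.e. x^T A^T y = x^T (A^*) y. Since this holds for all x, y, we must have A^* = A^T. Therefore
A^* =
[[-2, -3, -2],
 [0, 3, 1]].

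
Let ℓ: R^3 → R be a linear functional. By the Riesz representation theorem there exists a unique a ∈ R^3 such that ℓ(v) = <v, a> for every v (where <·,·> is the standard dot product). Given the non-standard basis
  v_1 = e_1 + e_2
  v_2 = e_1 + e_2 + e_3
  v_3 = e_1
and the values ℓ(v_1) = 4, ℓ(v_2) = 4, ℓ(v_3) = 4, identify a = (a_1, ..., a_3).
a = (4, 0, 0)

Write a = (a_1, ..., a_3) in the standard basis. For each basis vector v_i, ℓ(v_i) = <v_i, a> is a linear equation in the a_j's. Collect the n equations into a matrix system V a = ℓ, where row i of V is v_i (expressed in the standard basis). Since V is invertible (lower-triangular with 1s on the diagonal, up to permutation), solve by back-substitution:
  V =
[[1, 1, 0],
 [1, 1, 1],
 [1, 0, 0]]
  V a = (4, 4, 4)
Solving gives a = (4, 0, 0).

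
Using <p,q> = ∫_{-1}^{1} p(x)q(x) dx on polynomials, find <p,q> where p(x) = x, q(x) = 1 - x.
<p,q> = -2/3

Expand the product: p(x)·q(x) = -x^2 + x.
∫_{-1}^{1} of each monomial x^k gives [2/(k+1) if k even, 0 if k odd]. Integrating term-by-term (or equivalently evaluating the antiderivative F(x) = -x^3/3 + x^2/2 at the endpoints):
  F(1) − F(−1) = 1/6 − (5/6) = -2/3.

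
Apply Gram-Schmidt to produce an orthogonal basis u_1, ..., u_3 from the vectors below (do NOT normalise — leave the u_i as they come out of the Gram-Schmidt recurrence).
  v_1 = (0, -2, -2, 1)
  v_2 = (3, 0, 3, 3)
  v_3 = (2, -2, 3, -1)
Orthogonal basis:
  u_1 = (0, -2, -2, 1)
  u_2 = (3, -2/3, 7/3, 10/3)
  u_3 = (19/26, -31/13, 35/26, -27/13)

Apply the Gram-Schmidt recurrence
  u_1 = v_1
  u_i = v_i − Σ_{j<i} ((v_i · u_j) / (u_j · u_j)) · u_j.

Step by step this gives:
  u_1 = (0, -2, -2, 1)
  u_2 = (3, -2/3, 7/3, 10/3)
  u_3 = (19/26, -31/13, 35/26, -27/13)

Orthogonality check:
  u_2 · u_1 = 0 (should be 0)
  u_3 · u_1 = 0 (should be 0)
  u_3 · u_2 = 0 (should be 0)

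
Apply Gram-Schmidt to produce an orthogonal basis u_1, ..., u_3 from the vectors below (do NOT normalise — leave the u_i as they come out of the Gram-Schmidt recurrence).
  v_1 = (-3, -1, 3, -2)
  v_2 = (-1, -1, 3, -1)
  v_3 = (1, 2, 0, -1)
Orthogonal basis:
  u_1 = (-3, -1, 3, -2)
  u_2 = (22/23, -8/23, 24/23, 7/23)
  u_3 = (32/51, 95/51, 7/17, -64/51)

Apply the Gram-Schmidt recurrence
  u_1 = v_1
  u_i = v_i − Σ_{j<i} ((v_i · u_j) / (u_j · u_j)) · u_j.

Step by step this gives:
  u_1 = (-3, -1, 3, -2)
  u_2 = (22/23, -8/23, 24/23, 7/23)
  u_3 = (32/51, 95/51, 7/17, -64/51)

Orthogonality check:
  u_2 · u_1 = 0 (should be 0)
  u_3 · u_1 = 0 (should be 0)
  u_3 · u_2 = 0 (should be 0)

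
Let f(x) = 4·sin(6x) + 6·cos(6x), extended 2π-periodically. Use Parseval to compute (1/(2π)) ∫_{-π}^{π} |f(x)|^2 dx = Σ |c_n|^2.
Σ |c_n|^2 = 26

Expand |f|^2 and use orthogonality of {sin(nx), cos(mx)} on [-π, π]:
  ∫_{-π}^{π} sin(nx)^2 dx = π, ∫ cos(mx)^2 dx = π, and cross terms integrate to 0.
So ∫_{-π}^{π} f(x)^2 dx = 4^2 · π + 6^2 · π = (16 + 36)π.
Divide by 2π: (16 + 36)/2 = 26.
By Parseval, this equals Σ |c_n|^2.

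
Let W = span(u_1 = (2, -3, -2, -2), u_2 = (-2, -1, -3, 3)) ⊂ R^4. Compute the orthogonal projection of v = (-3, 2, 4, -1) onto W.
proj_W(v) = (-176/241, 762/241, 1597/482, 103/482)

Set up U = [u_1 | ... | u_2] ∈ R^(4×2). The projector onto W = col(U) is P = U (U^T U)^(-1) U^T.
Compute U^T U =
  [21, -1]
  [-1, 23],
and U^T v = (-18, -11).
Solve U^T U · c = U^T v for the coefficients: c = (-425/482, -249/482). The projection is proj_W(v) = U c.
Check: (v - proj_W(v)) · u_1 = 0  (should be 0).
Check: (v - proj_W(v)) · u_2 = 0  (should be 0).
Result: proj_W(v) = (-176/241, 762/241, 1597/482, 103/482).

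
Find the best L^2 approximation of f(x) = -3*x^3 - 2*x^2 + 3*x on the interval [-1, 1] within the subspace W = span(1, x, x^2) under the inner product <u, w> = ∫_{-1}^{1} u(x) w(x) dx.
g(x) = -2*x^2 + 6*x/5

The best approximation g ∈ W is the orthogonal projection of f onto W. Writing g = a_0 + a_1 x + a_2 x^2, the coefficients solve the normal equations G · a = b where
  G_{ij} = <φ_i, φ_j> and b_i = <f, φ_i>, with φ_0 = 1, φ_1 = x, φ_2 = x^2.
G =
  [2, 0, 2/3]
  [0, 2/3, 0]
  [2/3, 0, 2/5],
b = (-4/3, 4/5, -4/5).
Solving gives a_0 = 0, a_1 = 6/5, a_2 = -2, so
  g(x) = -2*x^2 + 6*x/5.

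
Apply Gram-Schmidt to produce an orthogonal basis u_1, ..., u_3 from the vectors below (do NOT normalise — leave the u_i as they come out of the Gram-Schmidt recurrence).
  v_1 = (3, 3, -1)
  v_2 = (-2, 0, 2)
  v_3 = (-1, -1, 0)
Orthogonal basis:
  u_1 = (3, 3, -1)
  u_2 = (-14/19, 24/19, 30/19)
  u_3 = (-3/22, 1/11, -3/22)

Apply the Gram-Schmidt recurrence
  u_1 = v_1
  u_i = v_i − Σ_{j<i} ((v_i · u_j) / (u_j · u_j)) · u_j.

Step by step this gives:
  u_1 = (3, 3, -1)
  u_2 = (-14/19, 24/19, 30/19)
  u_3 = (-3/22, 1/11, -3/22)

Orthogonality check:
  u_2 · u_1 = 0 (should be 0)
  u_3 · u_1 = 0 (should be 0)
  u_3 · u_2 = 0 (should be 0)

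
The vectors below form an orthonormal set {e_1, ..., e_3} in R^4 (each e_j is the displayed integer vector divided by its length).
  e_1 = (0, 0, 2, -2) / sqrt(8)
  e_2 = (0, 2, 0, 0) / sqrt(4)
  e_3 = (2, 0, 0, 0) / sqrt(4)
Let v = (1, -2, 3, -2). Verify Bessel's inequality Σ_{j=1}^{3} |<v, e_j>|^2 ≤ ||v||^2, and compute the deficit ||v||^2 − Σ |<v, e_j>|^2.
Σ |<v, e_j>|^2 = 35/2; ||v||^2 = 18; deficit = 1/2

Write each e_j = u_j / sqrt(<u_j, u_j>) where u_j is the displayed integer vector. Then <v, e_j> = <v, u_j> / sqrt(<u_j, u_j>), so |<v, e_j>|^2 = <v, u_j>^2 / <u_j, u_j>.
Coefficients: <v, e_1> = 10/sqrt(8), <v, e_2> = -4/sqrt(4), <v, e_3> = 2/sqrt(4).
Square and sum: Σ |<v, e_j>|^2 = 35/2.
Compute ||v||^2 = v·v = 18.
Deficit = 18 − 35/2 = 1/2 ≥ 0, confirming Bessel's inequality. (The deficit equals ||v − Σ <v,e_j> e_j||^2, the squared distance from v to span{e_j}.)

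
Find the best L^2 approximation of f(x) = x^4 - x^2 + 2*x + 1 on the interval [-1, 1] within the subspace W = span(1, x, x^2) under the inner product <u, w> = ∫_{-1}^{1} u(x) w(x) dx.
g(x) = -x^2/7 + 2*x + 32/35

The best approximation g ∈ W is the orthogonal projection of f onto W. Writing g = a_0 + a_1 x + a_2 x^2, the coefficients solve the normal equations G · a = b where
  G_{ij} = <φ_i, φ_j> and b_i = <f, φ_i>, with φ_0 = 1, φ_1 = x, φ_2 = x^2.
G =
  [2, 0, 2/3]
  [0, 2/3, 0]
  [2/3, 0, 2/5],
b = (26/15, 4/3, 58/105).
Solving gives a_0 = 32/35, a_1 = 2, a_2 = -1/7, so
  g(x) = -x^2/7 + 2*x + 32/35.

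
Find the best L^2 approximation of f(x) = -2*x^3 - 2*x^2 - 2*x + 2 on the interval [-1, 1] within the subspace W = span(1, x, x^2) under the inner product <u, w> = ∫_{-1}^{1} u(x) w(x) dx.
g(x) = -2*x^2 - 16*x/5 + 2

The best approximation g ∈ W is the orthogonal projection of f onto W. Writing g = a_0 + a_1 x + a_2 x^2, the coefficients solve the normal equations G · a = b where
  G_{ij} = <φ_i, φ_j> and b_i = <f, φ_i>, with φ_0 = 1, φ_1 = x, φ_2 = x^2.
G =
  [2, 0, 2/3]
  [0, 2/3, 0]
  [2/3, 0, 2/5],
b = (8/3, -32/15, 8/15).
Solving gives a_0 = 2, a_1 = -16/5, a_2 = -2, so
  g(x) = -2*x^2 - 16*x/5 + 2.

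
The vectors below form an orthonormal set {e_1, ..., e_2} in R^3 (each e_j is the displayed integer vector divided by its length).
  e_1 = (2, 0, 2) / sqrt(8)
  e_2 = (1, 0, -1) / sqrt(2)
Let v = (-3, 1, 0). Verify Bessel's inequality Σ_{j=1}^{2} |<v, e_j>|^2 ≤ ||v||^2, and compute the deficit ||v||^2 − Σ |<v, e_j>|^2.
Σ |<v, e_j>|^2 = 9; ||v||^2 = 10; deficit = 1

Write each e_j = u_j / sqrt(<u_j, u_j>) where u_j is the displayed integer vector. Then <v, e_j> = <v, u_j> / sqrt(<u_j, u_j>), so |<v, e_j>|^2 = <v, u_j>^2 / <u_j, u_j>.
Coefficients: <v, e_1> = -6/sqrt(8), <v, e_2> = -3/sqrt(2).
Square and sum: Σ |<v, e_j>|^2 = 9.
Compute ||v||^2 = v·v = 10.
Deficit = 10 − 9 = 1 ≥ 0, confirming Bessel's inequality. (The deficit equals ||v − Σ <v,e_j> e_j||^2, the squared distance from v to span{e_j}.)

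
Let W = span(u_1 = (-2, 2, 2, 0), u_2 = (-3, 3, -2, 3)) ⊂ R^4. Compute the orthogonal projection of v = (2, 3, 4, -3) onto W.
proj_W(v) = (-25/77, 25/77, 335/77, -186/77)

Set up U = [u_1 | ... | u_2] ∈ R^(4×2). The projector onto W = col(U) is P = U (U^T U)^(-1) U^T.
Compute U^T U =
  [12, 8]
  [8, 31],
and U^T v = (10, -14).
Solve U^T U · c = U^T v for the coefficients: c = (211/154, -62/77). The projection is proj_W(v) = U c.
Check: (v - proj_W(v)) · u_1 = 0  (should be 0).
Check: (v - proj_W(v)) · u_2 = 0  (should be 0).
Result: proj_W(v) = (-25/77, 25/77, 335/77, -186/77).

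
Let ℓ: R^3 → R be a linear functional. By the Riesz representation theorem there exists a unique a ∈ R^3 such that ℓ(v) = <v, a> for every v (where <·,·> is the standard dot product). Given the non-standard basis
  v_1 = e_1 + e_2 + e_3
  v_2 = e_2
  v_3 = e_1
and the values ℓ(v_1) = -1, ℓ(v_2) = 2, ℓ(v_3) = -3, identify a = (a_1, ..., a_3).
a = (-3, 2, 0)

Write a = (a_1, ..., a_3) in the standard basis. For each basis vector v_i, ℓ(v_i) = <v_i, a> is a linear equation in the a_j's. Collect the n equations into a matrix system V a = ℓ, where row i of V is v_i (expressed in the standard basis). Since V is invertible (lower-triangular with 1s on the diagonal, up to permutation), solve by back-substitution:
  V =
[[1, 1, 1],
 [0, 1, 0],
 [1, 0, 0]]
  V a = (-1, 2, -3)
Solving gives a = (-3, 2, 0).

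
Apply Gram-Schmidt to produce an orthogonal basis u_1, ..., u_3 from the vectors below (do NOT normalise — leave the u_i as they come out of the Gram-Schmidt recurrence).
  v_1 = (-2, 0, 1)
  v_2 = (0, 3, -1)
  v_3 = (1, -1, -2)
Orthogonal basis:
  u_1 = (-2, 0, 1)
  u_2 = (-2/5, 3, -4/5)
  u_3 = (-33/49, -22/49, -66/49)

Apply the Gram-Schmidt recurrence
  u_1 = v_1
  u_i = v_i − Σ_{j<i} ((v_i · u_j) / (u_j · u_j)) · u_j.

Step by step this gives:
  u_1 = (-2, 0, 1)
  u_2 = (-2/5, 3, -4/5)
  u_3 = (-33/49, -22/49, -66/49)

Orthogonality check:
  u_2 · u_1 = 0 (should be 0)
  u_3 · u_1 = 0 (should be 0)
  u_3 · u_2 = 0 (should be 0)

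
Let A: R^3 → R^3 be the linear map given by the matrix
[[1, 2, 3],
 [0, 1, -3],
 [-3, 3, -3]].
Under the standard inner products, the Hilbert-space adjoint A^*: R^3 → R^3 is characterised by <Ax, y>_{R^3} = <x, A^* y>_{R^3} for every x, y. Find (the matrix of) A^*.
A^* = A^T =
[[1, 0, -3],
 [2, 1, 3],
 [3, -3, -3]]

For real matrices with standard dot products, the defining identity <Ax, y> = <x, A^* y> gives (Ax)^T y = x^T (A^*) y, i.e. x^T A^T y = x^T (A^*) y. Since this holds for all x, y, we must have A^* = A^T. Therefore
A^* =
[[1, 0, -3],
 [2, 1, 3],
 [3, -3, -3]].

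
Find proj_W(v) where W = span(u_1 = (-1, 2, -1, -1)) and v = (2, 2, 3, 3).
proj_W(v) = (4/7, -8/7, 4/7, 4/7)

Set up U = [u_1 | ... | u_1] ∈ R^(4×1). The projector onto W = col(U) is P = U (U^T U)^(-1) U^T.
Compute U^T U =
  [7],
and U^T v = (-4).
Solve U^T U · c = U^T v for the coefficients: c = (-4/7). The projection is proj_W(v) = U c.
Check: (v - proj_W(v)) · u_1 = 0  (should be 0).
Result: proj_W(v) = (4/7, -8/7, 4/7, 4/7).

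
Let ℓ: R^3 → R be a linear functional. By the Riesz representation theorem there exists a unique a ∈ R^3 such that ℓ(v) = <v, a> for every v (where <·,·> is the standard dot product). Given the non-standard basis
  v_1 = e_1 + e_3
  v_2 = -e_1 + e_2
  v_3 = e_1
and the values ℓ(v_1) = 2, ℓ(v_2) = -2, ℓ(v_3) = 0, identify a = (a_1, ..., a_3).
a = (0, -2, 2)

Write a = (a_1, ..., a_3) in the standard basis. For each basis vector v_i, ℓ(v_i) = <v_i, a> is a linear equation in the a_j's. Collect the n equations into a matrix system V a = ℓ, where row i of V is v_i (expressed in the standard basis). Since V is invertible (lower-triangular with 1s on the diagonal, up to permutation), solve by back-substitution:
  V =
[[1, 0, 1],
 [-1, 1, 0],
 [1, 0, 0]]
  V a = (2, -2, 0)
Solving gives a = (0, -2, 2).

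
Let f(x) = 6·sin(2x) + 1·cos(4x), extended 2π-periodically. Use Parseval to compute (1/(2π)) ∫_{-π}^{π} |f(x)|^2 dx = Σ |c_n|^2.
Σ |c_n|^2 = 37/2

Expand |f|^2 and use orthogonality of {sin(nx), cos(mx)} on [-π, π]:
  ∫_{-π}^{π} sin(nx)^2 dx = π, ∫ cos(mx)^2 dx = π, and cross terms integrate to 0.
So ∫_{-π}^{π} f(x)^2 dx = 6^2 · π + 1^2 · π = (36 + 1)π.
Divide by 2π: (36 + 1)/2 = 37/2.
By Parseval, this equals Σ |c_n|^2.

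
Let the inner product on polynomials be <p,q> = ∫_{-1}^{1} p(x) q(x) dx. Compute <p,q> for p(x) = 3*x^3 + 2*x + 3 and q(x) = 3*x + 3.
<p,q> = 128/5

Expand the product: p(x)·q(x) = 9*x^4 + 9*x^3 + 6*x^2 + 15*x + 9.
∫_{-1}^{1} of each monomial x^k gives [2/(k+1) if k even, 0 if k odd]. Integrating term-by-term (or equivalently evaluating the antiderivative F(x) = 9*x^5/5 + 9*x^4/4 + 2*x^3 + 15*x^2/2 + 9*x at the endpoints):
  F(1) − F(−1) = 451/20 − (-61/20) = 128/5.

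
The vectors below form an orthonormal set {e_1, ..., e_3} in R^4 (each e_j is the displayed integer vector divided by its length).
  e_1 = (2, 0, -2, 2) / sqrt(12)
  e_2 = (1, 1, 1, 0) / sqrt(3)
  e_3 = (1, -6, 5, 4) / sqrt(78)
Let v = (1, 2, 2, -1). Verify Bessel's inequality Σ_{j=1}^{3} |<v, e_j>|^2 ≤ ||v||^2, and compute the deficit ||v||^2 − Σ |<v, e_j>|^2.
Σ |<v, e_j>|^2 = 779/78; ||v||^2 = 10; deficit = 1/78

Write each e_j = u_j / sqrt(<u_j, u_j>) where u_j is the displayed integer vector. Then <v, e_j> = <v, u_j> / sqrt(<u_j, u_j>), so |<v, e_j>|^2 = <v, u_j>^2 / <u_j, u_j>.
Coefficients: <v, e_1> = -4/sqrt(12), <v, e_2> = 5/sqrt(3), <v, e_3> = -5/sqrt(78).
Square and sum: Σ |<v, e_j>|^2 = 779/78.
Compute ||v||^2 = v·v = 10.
Deficit = 10 − 779/78 = 1/78 ≥ 0, confirming Bessel's inequality. (The deficit equals ||v − Σ <v,e_j> e_j||^2, the squared distance from v to span{e_j}.)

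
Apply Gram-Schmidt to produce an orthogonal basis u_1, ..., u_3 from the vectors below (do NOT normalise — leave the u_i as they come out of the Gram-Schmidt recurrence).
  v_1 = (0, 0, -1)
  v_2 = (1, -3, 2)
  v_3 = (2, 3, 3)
Orthogonal basis:
  u_1 = (0, 0, -1)
  u_2 = (1, -3, 0)
  u_3 = (27/10, 9/10, 0)

Apply the Gram-Schmidt recurrence
  u_1 = v_1
  u_i = v_i − Σ_{j<i} ((v_i · u_j) / (u_j · u_j)) · u_j.

Step by step this gives:
  u_1 = (0, 0, -1)
  u_2 = (1, -3, 0)
  u_3 = (27/10, 9/10, 0)

Orthogonality check:
  u_2 · u_1 = 0 (should be 0)
  u_3 · u_1 = 0 (should be 0)
  u_3 · u_2 = 0 (should be 0)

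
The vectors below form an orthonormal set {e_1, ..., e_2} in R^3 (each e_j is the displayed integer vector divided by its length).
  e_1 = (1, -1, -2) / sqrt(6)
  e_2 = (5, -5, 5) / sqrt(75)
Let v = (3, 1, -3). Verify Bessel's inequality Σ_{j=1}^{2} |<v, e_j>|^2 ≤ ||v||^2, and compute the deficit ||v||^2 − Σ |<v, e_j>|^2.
Σ |<v, e_j>|^2 = 11; ||v||^2 = 19; deficit = 8

Write each e_j = u_j / sqrt(<u_j, u_j>) where u_j is the displayed integer vector. Then <v, e_j> = <v, u_j> / sqrt(<u_j, u_j>), so |<v, e_j>|^2 = <v, u_j>^2 / <u_j, u_j>.
Coefficients: <v, e_1> = 8/sqrt(6), <v, e_2> = -5/sqrt(75).
Square and sum: Σ |<v, e_j>|^2 = 11.
Compute ||v||^2 = v·v = 19.
Deficit = 19 − 11 = 8 ≥ 0, confirming Bessel's inequality. (The deficit equals ||v − Σ <v,e_j> e_j||^2, the squared distance from v to span{e_j}.)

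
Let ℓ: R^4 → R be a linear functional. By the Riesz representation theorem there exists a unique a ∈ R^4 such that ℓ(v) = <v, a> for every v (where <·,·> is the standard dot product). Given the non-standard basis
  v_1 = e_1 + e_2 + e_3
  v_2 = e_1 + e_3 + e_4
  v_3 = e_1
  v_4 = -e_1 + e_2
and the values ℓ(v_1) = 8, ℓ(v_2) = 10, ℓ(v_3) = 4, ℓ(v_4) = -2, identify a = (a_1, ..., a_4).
a = (4, 2, 2, 4)

Write a = (a_1, ..., a_4) in the standard basis. For each basis vector v_i, ℓ(v_i) = <v_i, a> is a linear equation in the a_j's. Collect the n equations into a matrix system V a = ℓ, where row i of V is v_i (expressed in the standard basis). Since V is invertible (lower-triangular with 1s on the diagonal, up to permutation), solve by back-substitution:
  V =
[[1, 1, 1, 0],
 [1, 0, 1, 1],
 [1, 0, 0, 0],
 [-1, 1, 0, 0]]
  V a = (8, 10, 4, -2)
Solving gives a = (4, 2, 2, 4).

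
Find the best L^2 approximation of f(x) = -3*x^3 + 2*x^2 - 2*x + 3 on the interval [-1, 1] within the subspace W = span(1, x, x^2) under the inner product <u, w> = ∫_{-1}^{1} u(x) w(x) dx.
g(x) = 2*x^2 - 19*x/5 + 3

The best approximation g ∈ W is the orthogonal projection of f onto W. Writing g = a_0 + a_1 x + a_2 x^2, the coefficients solve the normal equations G · a = b where
  G_{ij} = <φ_i, φ_j> and b_i = <f, φ_i>, with φ_0 = 1, φ_1 = x, φ_2 = x^2.
G =
  [2, 0, 2/3]
  [0, 2/3, 0]
  [2/3, 0, 2/5],
b = (22/3, -38/15, 14/5).
Solving gives a_0 = 3, a_1 = -19/5, a_2 = 2, so
  g(x) = 2*x^2 - 19*x/5 + 3.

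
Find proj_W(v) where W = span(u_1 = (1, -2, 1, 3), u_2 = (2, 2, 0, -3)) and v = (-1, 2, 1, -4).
proj_W(v) = (-25/67, 152/67, -59/67, -228/67)

Set up U = [u_1 | ... | u_2] ∈ R^(4×2). The projector onto W = col(U) is P = U (U^T U)^(-1) U^T.
Compute U^T U =
  [15, -11]
  [-11, 17],
and U^T v = (-16, 14).
Solve U^T U · c = U^T v for the coefficients: c = (-59/67, 17/67). The projection is proj_W(v) = U c.
Check: (v - proj_W(v)) · u_1 = 0  (should be 0).
Check: (v - proj_W(v)) · u_2 = 0  (should be 0).
Result: proj_W(v) = (-25/67, 152/67, -59/67, -228/67).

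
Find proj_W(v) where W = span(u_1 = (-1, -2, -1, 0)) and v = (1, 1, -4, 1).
proj_W(v) = (-1/6, -1/3, -1/6, 0)

Set up U = [u_1 | ... | u_1] ∈ R^(4×1). The projector onto W = col(U) is P = U (U^T U)^(-1) U^T.
Compute U^T U =
  [6],
and U^T v = (1).
Solve U^T U · c = U^T v for the coefficients: c = (1/6). The projection is proj_W(v) = U c.
Check: (v - proj_W(v)) · u_1 = 0  (should be 0).
Result: proj_W(v) = (-1/6, -1/3, -1/6, 0).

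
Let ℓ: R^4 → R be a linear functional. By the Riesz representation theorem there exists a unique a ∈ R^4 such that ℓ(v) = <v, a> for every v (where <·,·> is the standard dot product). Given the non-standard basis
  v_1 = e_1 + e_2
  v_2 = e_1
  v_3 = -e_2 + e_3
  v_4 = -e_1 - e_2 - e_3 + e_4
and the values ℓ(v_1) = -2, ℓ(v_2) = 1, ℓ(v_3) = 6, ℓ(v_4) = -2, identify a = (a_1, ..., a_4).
a = (1, -3, 3, -1)

Write a = (a_1, ..., a_4) in the standard basis. For each basis vector v_i, ℓ(v_i) = <v_i, a> is a linear equation in the a_j's. Collect the n equations into a matrix system V a = ℓ, where row i of V is v_i (expressed in the standard basis). Since V is invertible (lower-triangular with 1s on the diagonal, up to permutation), solve by back-substitution:
  V =
[[1, 1, 0, 0],
 [1, 0, 0, 0],
 [0, -1, 1, 0],
 [-1, -1, -1, 1]]
  V a = (-2, 1, 6, -2)
Solving gives a = (1, -3, 3, -1).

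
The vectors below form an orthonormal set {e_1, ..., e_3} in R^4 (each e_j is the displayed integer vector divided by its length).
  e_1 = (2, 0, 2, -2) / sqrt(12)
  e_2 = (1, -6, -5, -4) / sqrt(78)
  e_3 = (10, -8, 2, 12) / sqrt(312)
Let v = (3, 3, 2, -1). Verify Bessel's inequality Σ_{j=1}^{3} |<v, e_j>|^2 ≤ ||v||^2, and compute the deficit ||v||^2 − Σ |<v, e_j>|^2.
Σ |<v, e_j>|^2 = 53/3; ||v||^2 = 23; deficit = 16/3

Write each e_j = u_j / sqrt(<u_j, u_j>) where u_j is the displayed integer vector. Then <v, e_j> = <v, u_j> / sqrt(<u_j, u_j>), so |<v, e_j>|^2 = <v, u_j>^2 / <u_j, u_j>.
Coefficients: <v, e_1> = 12/sqrt(12), <v, e_2> = -21/sqrt(78), <v, e_3> = -2/sqrt(312).
Square and sum: Σ |<v, e_j>|^2 = 53/3.
Compute ||v||^2 = v·v = 23.
Deficit = 23 − 53/3 = 16/3 ≥ 0, confirming Bessel's inequality. (The deficit equals ||v − Σ <v,e_j> e_j||^2, the squared distance from v to span{e_j}.)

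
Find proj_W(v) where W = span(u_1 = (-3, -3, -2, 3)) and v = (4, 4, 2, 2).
proj_W(v) = (66/31, 66/31, 44/31, -66/31)

Set up U = [u_1 | ... | u_1] ∈ R^(4×1). The projector onto W = col(U) is P = U (U^T U)^(-1) U^T.
Compute U^T U =
  [31],
and U^T v = (-22).
Solve U^T U · c = U^T v for the coefficients: c = (-22/31). The projection is proj_W(v) = U c.
Check: (v - proj_W(v)) · u_1 = 0  (should be 0).
Result: proj_W(v) = (66/31, 66/31, 44/31, -66/31).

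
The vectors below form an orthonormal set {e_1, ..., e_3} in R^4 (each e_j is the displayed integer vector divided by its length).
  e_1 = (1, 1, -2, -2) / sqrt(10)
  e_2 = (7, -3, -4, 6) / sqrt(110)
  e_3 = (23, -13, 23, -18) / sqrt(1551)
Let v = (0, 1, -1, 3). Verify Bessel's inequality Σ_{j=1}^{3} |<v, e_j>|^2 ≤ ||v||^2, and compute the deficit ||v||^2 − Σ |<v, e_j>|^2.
Σ |<v, e_j>|^2 = 442/47; ||v||^2 = 11; deficit = 75/47

Write each e_j = u_j / sqrt(<u_j, u_j>) where u_j is the displayed integer vector. Then <v, e_j> = <v, u_j> / sqrt(<u_j, u_j>), so |<v, e_j>|^2 = <v, u_j>^2 / <u_j, u_j>.
Coefficients: <v, e_1> = -3/sqrt(10), <v, e_2> = 19/sqrt(110), <v, e_3> = -90/sqrt(1551).
Square and sum: Σ |<v, e_j>|^2 = 442/47.
Compute ||v||^2 = v·v = 11.
Deficit = 11 − 442/47 = 75/47 ≥ 0, confirming Bessel's inequality. (The deficit equals ||v − Σ <v,e_j> e_j||^2, the squared distance from v to span{e_j}.)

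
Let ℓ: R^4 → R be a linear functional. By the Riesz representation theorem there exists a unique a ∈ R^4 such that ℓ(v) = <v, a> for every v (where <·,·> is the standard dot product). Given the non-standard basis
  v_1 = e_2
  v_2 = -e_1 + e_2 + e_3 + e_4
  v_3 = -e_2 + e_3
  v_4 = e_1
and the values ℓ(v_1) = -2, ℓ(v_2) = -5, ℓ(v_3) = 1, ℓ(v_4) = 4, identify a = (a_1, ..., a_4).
a = (4, -2, -1, 2)

Write a = (a_1, ..., a_4) in the standard basis. For each basis vector v_i, ℓ(v_i) = <v_i, a> is a linear equation in the a_j's. Collect the n equations into a matrix system V a = ℓ, where row i of V is v_i (expressed in the standard basis). Since V is invertible (lower-triangular with 1s on the diagonal, up to permutation), solve by back-substitution:
  V =
[[0, 1, 0, 0],
 [-1, 1, 1, 1],
 [0, -1, 1, 0],
 [1, 0, 0, 0]]
  V a = (-2, -5, 1, 4)
Solving gives a = (4, -2, -1, 2).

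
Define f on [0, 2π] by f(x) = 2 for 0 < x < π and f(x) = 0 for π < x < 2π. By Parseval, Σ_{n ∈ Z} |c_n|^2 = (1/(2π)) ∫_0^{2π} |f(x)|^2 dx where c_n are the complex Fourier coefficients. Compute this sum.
Σ |c_n|^2 = 2

Parseval equates the L^2 energy of f (normalised by 1/(2π)) with the ℓ^2 sum of its Fourier coefficients: (1/(2π)) ∫_0^{2π} |f|^2 = Σ |c_n|^2.
Compute the left side: (1/(2π)) [∫_0^π 2^2 dx + ∫_π^{2π} 0^2 dx] = (1/(2π)) · (4π + 0π) = (4 + 0)/2 = 2.
So Σ_{n ∈ Z} |c_n|^2 = 2.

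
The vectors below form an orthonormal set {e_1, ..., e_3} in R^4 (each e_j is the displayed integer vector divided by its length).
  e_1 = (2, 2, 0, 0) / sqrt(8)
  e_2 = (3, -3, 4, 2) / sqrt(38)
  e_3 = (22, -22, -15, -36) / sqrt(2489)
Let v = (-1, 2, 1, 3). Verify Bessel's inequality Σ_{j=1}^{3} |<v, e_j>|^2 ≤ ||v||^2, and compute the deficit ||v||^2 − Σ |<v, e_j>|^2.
Σ |<v, e_j>|^2 = 1949/131; ||v||^2 = 15; deficit = 16/131

Write each e_j = u_j / sqrt(<u_j, u_j>) where u_j is the displayed integer vector. Then <v, e_j> = <v, u_j> / sqrt(<u_j, u_j>), so |<v, e_j>|^2 = <v, u_j>^2 / <u_j, u_j>.
Coefficients: <v, e_1> = 2/sqrt(8), <v, e_2> = 1/sqrt(38), <v, e_3> = -189/sqrt(2489).
Square and sum: Σ |<v, e_j>|^2 = 1949/131.
Compute ||v||^2 = v·v = 15.
Deficit = 15 − 1949/131 = 16/131 ≥ 0, confirming Bessel's inequality. (The deficit equals ||v − Σ <v,e_j> e_j||^2, the squared distance from v to span{e_j}.)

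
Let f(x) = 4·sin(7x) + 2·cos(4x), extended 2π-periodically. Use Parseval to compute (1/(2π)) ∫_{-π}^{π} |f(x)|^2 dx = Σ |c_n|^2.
Σ |c_n|^2 = 10

Expand |f|^2 and use orthogonality of {sin(nx), cos(mx)} on [-π, π]:
  ∫_{-π}^{π} sin(nx)^2 dx = π, ∫ cos(mx)^2 dx = π, and cross terms integrate to 0.
So ∫_{-π}^{π} f(x)^2 dx = 4^2 · π + 2^2 · π = (16 + 4)π.
Divide by 2π: (16 + 4)/2 = 10.
By Parseval, this equals Σ |c_n|^2.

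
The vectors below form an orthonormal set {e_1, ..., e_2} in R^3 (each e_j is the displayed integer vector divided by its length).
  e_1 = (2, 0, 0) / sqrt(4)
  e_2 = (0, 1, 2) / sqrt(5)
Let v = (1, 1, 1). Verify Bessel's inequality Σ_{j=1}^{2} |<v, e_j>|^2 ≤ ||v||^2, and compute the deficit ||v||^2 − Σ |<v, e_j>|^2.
Σ |<v, e_j>|^2 = 14/5; ||v||^2 = 3; deficit = 1/5

Write each e_j = u_j / sqrt(<u_j, u_j>) where u_j is the displayed integer vector. Then <v, e_j> = <v, u_j> / sqrt(<u_j, u_j>), so |<v, e_j>|^2 = <v, u_j>^2 / <u_j, u_j>.
Coefficients: <v, e_1> = 2/sqrt(4), <v, e_2> = 3/sqrt(5).
Square and sum: Σ |<v, e_j>|^2 = 14/5.
Compute ||v||^2 = v·v = 3.
Deficit = 3 − 14/5 = 1/5 ≥ 0, confirming Bessel's inequality. (The deficit equals ||v − Σ <v,e_j> e_j||^2, the squared distance from v to span{e_j}.)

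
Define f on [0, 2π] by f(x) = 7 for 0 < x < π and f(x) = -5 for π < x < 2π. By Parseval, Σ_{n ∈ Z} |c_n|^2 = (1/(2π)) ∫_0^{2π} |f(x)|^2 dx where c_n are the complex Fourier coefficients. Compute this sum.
Σ |c_n|^2 = 37

Parseval equates the L^2 energy of f (normalised by 1/(2π)) with the ℓ^2 sum of its Fourier coefficients: (1/(2π)) ∫_0^{2π} |f|^2 = Σ |c_n|^2.
Compute the left side: (1/(2π)) [∫_0^π 7^2 dx + ∫_π^{2π} (-5)^2 dx] = (1/(2π)) · (49π + 25π) = (49 + 25)/2 = 37.
So Σ_{n ∈ Z} |c_n|^2 = 37.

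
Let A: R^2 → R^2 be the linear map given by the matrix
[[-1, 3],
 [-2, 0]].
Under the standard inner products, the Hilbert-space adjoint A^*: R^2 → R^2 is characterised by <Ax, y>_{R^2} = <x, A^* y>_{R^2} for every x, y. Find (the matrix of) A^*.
A^* = A^T =
[[-1, -2],
 [3, 0]]

For real matrices with standard dot products, the defining identity <Ax, y> = <x, A^* y> gives (Ax)^T y = x^T (A^*) y, i.e. x^T A^T y = x^T (A^*) y. Since this holds for all x, y, we must have A^* = A^T. Therefore
A^* =
[[-1, -2],
 [3, 0]].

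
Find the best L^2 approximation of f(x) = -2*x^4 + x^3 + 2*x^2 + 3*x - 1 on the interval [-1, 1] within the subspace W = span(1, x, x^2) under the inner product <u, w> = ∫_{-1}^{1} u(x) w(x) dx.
g(x) = 2*x^2/7 + 18*x/5 - 29/35

The best approximation g ∈ W is the orthogonal projection of f onto W. Writing g = a_0 + a_1 x + a_2 x^2, the coefficients solve the normal equations G · a = b where
  G_{ij} = <φ_i, φ_j> and b_i = <f, φ_i>, with φ_0 = 1, φ_1 = x, φ_2 = x^2.
G =
  [2, 0, 2/3]
  [0, 2/3, 0]
  [2/3, 0, 2/5],
b = (-22/15, 12/5, -46/105).
Solving gives a_0 = -29/35, a_1 = 18/5, a_2 = 2/7, so
  g(x) = 2*x^2/7 + 18*x/5 - 29/35.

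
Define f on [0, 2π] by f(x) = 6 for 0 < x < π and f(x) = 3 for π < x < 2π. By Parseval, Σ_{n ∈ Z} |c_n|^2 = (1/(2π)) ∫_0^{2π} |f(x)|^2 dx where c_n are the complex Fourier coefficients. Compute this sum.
Σ |c_n|^2 = 45/2

Parseval equates the L^2 energy of f (normalised by 1/(2π)) with the ℓ^2 sum of its Fourier coefficients: (1/(2π)) ∫_0^{2π} |f|^2 = Σ |c_n|^2.
Compute the left side: (1/(2π)) [∫_0^π 6^2 dx + ∫_π^{2π} 3^2 dx] = (1/(2π)) · (36π + 9π) = (36 + 9)/2 = 45/2.
So Σ_{n ∈ Z} |c_n|^2 = 45/2.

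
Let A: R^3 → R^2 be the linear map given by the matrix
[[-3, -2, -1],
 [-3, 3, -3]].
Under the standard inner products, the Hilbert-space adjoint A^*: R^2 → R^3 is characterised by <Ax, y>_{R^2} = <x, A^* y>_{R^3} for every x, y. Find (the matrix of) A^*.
A^* = A^T =
[[-3, -3],
 [-2, 3],
 [-1, -3]]

For real matrices with standard dot products, the defining identity <Ax, y> = <x, A^* y> gives (Ax)^T y = x^T (A^*) y, i.e. x^T A^T y = x^T (A^*) y. Since this holds for all x, y, we must have A^* = A^T. Therefore
A^* =
[[-3, -3],
 [-2, 3],
 [-1, -3]].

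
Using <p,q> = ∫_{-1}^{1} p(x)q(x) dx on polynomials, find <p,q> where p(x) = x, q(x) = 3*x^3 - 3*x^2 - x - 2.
<p,q> = 8/15

Expand the product: p(x)·q(x) = 3*x^4 - 3*x^3 - x^2 - 2*x.
∫_{-1}^{1} of each monomial x^k gives [2/(k+1) if k even, 0 if k odd]. Integrating term-by-term (or equivalently evaluating the antiderivative F(x) = 3*x^5/5 - 3*x^4/4 - x^3/3 - x^2 at the endpoints):
  F(1) − F(−1) = -89/60 − (-121/60) = 8/15.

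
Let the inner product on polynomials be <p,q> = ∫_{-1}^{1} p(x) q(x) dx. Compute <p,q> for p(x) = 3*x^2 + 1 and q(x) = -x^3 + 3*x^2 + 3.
<p,q> = 88/5

Expand the product: p(x)·q(x) = -3*x^5 + 9*x^4 - x^3 + 12*x^2 + 3.
∫_{-1}^{1} of each monomial x^k gives [2/(k+1) if k even, 0 if k odd]. Integrating term-by-term (or equivalently evaluating the antiderivative F(x) = -x^6/2 + 9*x^5/5 - x^4/4 + 4*x^3 + 3*x at the endpoints):
  F(1) − F(−1) = 161/20 − (-191/20) = 88/5.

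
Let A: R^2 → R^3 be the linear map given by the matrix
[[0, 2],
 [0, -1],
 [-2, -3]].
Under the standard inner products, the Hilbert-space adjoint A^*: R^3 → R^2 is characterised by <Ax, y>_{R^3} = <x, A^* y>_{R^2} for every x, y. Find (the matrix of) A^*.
A^* = A^T =
[[0, 0, -2],
 [2, -1, -3]]

For real matrices with standard dot products, the defining identity <Ax, y> = <x, A^* y> gives (Ax)^T y = x^T (A^*) y, i.e. x^T A^T y = x^T (A^*) y. Since this holds for all x, y, we must have A^* = A^T. Therefore
A^* =
[[0, 0, -2],
 [2, -1, -3]].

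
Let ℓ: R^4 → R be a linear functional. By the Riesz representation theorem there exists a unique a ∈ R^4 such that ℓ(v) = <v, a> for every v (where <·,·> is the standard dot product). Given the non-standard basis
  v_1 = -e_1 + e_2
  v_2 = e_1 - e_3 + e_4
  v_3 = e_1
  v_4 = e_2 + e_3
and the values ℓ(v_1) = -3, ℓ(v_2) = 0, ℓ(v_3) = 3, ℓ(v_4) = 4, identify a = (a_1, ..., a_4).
a = (3, 0, 4, 1)

Write a = (a_1, ..., a_4) in the standard basis. For each basis vector v_i, ℓ(v_i) = <v_i, a> is a linear equation in the a_j's. Collect the n equations into a matrix system V a = ℓ, where row i of V is v_i (expressed in the standard basis). Since V is invertible (lower-triangular with 1s on the diagonal, up to permutation), solve by back-substitution:
  V =
[[-1, 1, 0, 0],
 [1, 0, -1, 1],
 [1, 0, 0, 0],
 [0, 1, 1, 0]]
  V a = (-3, 0, 3, 4)
Solving gives a = (3, 0, 4, 1).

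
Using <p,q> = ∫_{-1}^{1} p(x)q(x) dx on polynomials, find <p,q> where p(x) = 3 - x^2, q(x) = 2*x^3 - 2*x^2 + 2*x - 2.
<p,q> = -208/15

Expand the product: p(x)·q(x) = -2*x^5 + 2*x^4 + 4*x^3 - 4*x^2 + 6*x - 6.
∫_{-1}^{1} of each monomial x^k gives [2/(k+1) if k even, 0 if k odd]. Integrating term-by-term (or equivalently evaluating the antiderivative F(x) = -x^6/3 + 2*x^5/5 + x^4 - 4*x^3/3 + 3*x^2 - 6*x at the endpoints):
  F(1) − F(−1) = -49/15 − (53/5) = -208/15.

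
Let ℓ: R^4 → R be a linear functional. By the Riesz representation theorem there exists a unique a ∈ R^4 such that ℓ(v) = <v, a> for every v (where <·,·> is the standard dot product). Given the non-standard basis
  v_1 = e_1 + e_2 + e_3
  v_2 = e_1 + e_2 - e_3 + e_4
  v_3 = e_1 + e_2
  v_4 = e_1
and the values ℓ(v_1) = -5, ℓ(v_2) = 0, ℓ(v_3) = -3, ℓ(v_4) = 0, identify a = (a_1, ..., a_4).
a = (0, -3, -2, 1)

Write a = (a_1, ..., a_4) in the standard basis. For each basis vector v_i, ℓ(v_i) = <v_i, a> is a linear equation in the a_j's. Collect the n equations into a matrix system V a = ℓ, where row i of V is v_i (expressed in the standard basis). Since V is invertible (lower-triangular with 1s on the diagonal, up to permutation), solve by back-substitution:
  V =
[[1, 1, 1, 0],
 [1, 1, -1, 1],
 [1, 1, 0, 0],
 [1, 0, 0, 0]]
  V a = (-5, 0, -3, 0)
Solving gives a = (0, -3, -2, 1).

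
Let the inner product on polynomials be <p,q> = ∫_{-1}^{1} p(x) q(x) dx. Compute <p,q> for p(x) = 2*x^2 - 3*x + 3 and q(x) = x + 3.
<p,q> = 20

Expand the product: p(x)·q(x) = 2*x^3 + 3*x^2 - 6*x + 9.
∫_{-1}^{1} of each monomial x^k gives [2/(k+1) if k even, 0 if k odd]. Integrating term-by-term (or equivalently evaluating the antiderivative F(x) = x^4/2 + x^3 - 3*x^2 + 9*x at the endpoints):
  F(1) − F(−1) = 15/2 − (-25/2) = 20.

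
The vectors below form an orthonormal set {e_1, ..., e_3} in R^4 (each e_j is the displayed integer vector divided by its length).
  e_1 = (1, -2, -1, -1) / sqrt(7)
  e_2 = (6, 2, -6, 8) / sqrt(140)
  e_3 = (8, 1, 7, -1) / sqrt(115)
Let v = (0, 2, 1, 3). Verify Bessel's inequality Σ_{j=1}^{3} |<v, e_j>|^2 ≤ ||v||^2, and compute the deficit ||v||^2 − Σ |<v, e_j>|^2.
Σ |<v, e_j>|^2 = 297/23; ||v||^2 = 14; deficit = 25/23

Write each e_j = u_j / sqrt(<u_j, u_j>) where u_j is the displayed integer vector. Then <v, e_j> = <v, u_j> / sqrt(<u_j, u_j>), so |<v, e_j>|^2 = <v, u_j>^2 / <u_j, u_j>.
Coefficients: <v, e_1> = -8/sqrt(7), <v, e_2> = 22/sqrt(140), <v, e_3> = 6/sqrt(115).
Square and sum: Σ |<v, e_j>|^2 = 297/23.
Compute ||v||^2 = v·v = 14.
Deficit = 14 − 297/23 = 25/23 ≥ 0, confirming Bessel's inequality. (The deficit equals ||v − Σ <v,e_j> e_j||^2, the squared distance from v to span{e_j}.)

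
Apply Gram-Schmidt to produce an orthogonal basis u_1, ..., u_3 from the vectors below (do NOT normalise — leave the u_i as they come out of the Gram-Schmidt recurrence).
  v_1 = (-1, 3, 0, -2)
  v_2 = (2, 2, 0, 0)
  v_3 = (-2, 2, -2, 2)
Orthogonal basis:
  u_1 = (-1, 3, 0, -2)
  u_2 = (16/7, 8/7, 0, 4/7)
  u_3 = (-4/3, 4/3, -2, 8/3)

Apply the Gram-Schmidt recurrence
  u_1 = v_1
  u_i = v_i − Σ_{j<i} ((v_i · u_j) / (u_j · u_j)) · u_j.

Step by step this gives:
  u_1 = (-1, 3, 0, -2)
  u_2 = (16/7, 8/7, 0, 4/7)
  u_3 = (-4/3, 4/3, -2, 8/3)

Orthogonality check:
  u_2 · u_1 = 0 (should be 0)
  u_3 · u_1 = 0 (should be 0)
  u_3 · u_2 = 0 (should be 0)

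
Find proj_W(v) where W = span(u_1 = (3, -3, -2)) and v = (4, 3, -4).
proj_W(v) = (3/2, -3/2, -1)

Set up U = [u_1 | ... | u_1] ∈ R^(3×1). The projector onto W = col(U) is P = U (U^T U)^(-1) U^T.
Compute U^T U =
  [22],
and U^T v = (11).
Solve U^T U · c = U^T v for the coefficients: c = (1/2). The projection is proj_W(v) = U c.
Check: (v - proj_W(v)) · u_1 = 0  (should be 0).
Result: proj_W(v) = (3/2, -3/2, -1).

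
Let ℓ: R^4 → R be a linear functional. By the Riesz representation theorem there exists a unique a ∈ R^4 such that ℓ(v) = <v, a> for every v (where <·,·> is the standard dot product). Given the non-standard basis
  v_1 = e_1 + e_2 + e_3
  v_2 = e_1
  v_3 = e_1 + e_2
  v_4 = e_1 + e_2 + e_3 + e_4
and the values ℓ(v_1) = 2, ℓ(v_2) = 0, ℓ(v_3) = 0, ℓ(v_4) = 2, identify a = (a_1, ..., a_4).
a = (0, 0, 2, 0)

Write a = (a_1, ..., a_4) in the standard basis. For each basis vector v_i, ℓ(v_i) = <v_i, a> is a linear equation in the a_j's. Collect the n equations into a matrix system V a = ℓ, where row i of V is v_i (expressed in the standard basis). Since V is invertible (lower-triangular with 1s on the diagonal, up to permutation), solve by back-substitution:
  V =
[[1, 1, 1, 0],
 [1, 0, 0, 0],
 [1, 1, 0, 0],
 [1, 1, 1, 1]]
  V a = (2, 0, 0, 2)
Solving gives a = (0, 0, 2, 0).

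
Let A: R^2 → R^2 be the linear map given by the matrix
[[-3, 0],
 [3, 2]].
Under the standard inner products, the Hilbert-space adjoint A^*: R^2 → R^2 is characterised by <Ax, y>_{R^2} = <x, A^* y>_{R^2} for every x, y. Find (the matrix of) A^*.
A^* = A^T =
[[-3, 3],
 [0, 2]]

For real matrices with standard dot products, the defining identity <Ax, y> = <x, A^* y> gives (Ax)^T y = x^T (A^*) y, i.e. x^T A^T y = x^T (A^*) y. Since this holds for all x, y, we must have A^* = A^T. Therefore
A^* =
[[-3, 3],
 [0, 2]].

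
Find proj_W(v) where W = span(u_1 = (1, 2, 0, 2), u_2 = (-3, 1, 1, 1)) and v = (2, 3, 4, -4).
proj_W(v) = (84/107, -21/107, -27/107, -21/107)

Set up U = [u_1 | ... | u_2] ∈ R^(4×2). The projector onto W = col(U) is P = U (U^T U)^(-1) U^T.
Compute U^T U =
  [9, 1]
  [1, 12],
and U^T v = (0, -3).
Solve U^T U · c = U^T v for the coefficients: c = (3/107, -27/107). The projection is proj_W(v) = U c.
Check: (v - proj_W(v)) · u_1 = 0  (should be 0).
Check: (v - proj_W(v)) · u_2 = 0  (should be 0).
Result: proj_W(v) = (84/107, -21/107, -27/107, -21/107).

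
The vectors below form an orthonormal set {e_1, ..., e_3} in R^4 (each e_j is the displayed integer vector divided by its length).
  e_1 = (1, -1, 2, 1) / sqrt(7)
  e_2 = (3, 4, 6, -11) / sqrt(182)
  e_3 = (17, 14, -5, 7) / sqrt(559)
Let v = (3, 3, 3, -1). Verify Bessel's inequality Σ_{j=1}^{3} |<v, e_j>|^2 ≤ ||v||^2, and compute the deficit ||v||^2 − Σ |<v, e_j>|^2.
Σ |<v, e_j>|^2 = 1132/43; ||v||^2 = 28; deficit = 72/43

Write each e_j = u_j / sqrt(<u_j, u_j>) where u_j is the displayed integer vector. Then <v, e_j> = <v, u_j> / sqrt(<u_j, u_j>), so |<v, e_j>|^2 = <v, u_j>^2 / <u_j, u_j>.
Coefficients: <v, e_1> = 5/sqrt(7), <v, e_2> = 50/sqrt(182), <v, e_3> = 71/sqrt(559).
Square and sum: Σ |<v, e_j>|^2 = 1132/43.
Compute ||v||^2 = v·v = 28.
Deficit = 28 − 1132/43 = 72/43 ≥ 0, confirming Bessel's inequality. (The deficit equals ||v − Σ <v,e_j> e_j||^2, the squared distance from v to span{e_j}.)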